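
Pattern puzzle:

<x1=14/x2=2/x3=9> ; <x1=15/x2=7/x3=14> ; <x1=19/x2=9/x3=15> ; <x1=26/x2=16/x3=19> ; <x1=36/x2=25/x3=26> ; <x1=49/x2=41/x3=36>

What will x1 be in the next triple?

65

X1: differences are 1, 4, 7, … (increasing by 3 each time), so 14, 15, 19, 26, 36, 49 → 65.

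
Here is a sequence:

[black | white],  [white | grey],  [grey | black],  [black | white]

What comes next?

First shade: black, white, grey, black → white (repeats black → white → grey).
Second shade goes white, grey, black, white → grey (repeats white → grey → black).
Putting it together: [white | grey].

[white | grey]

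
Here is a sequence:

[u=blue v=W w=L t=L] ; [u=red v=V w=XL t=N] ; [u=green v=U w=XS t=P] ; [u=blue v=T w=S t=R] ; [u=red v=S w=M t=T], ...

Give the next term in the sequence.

U — repeats blue → red → green: blue, red, green, blue, red → green.
For the v, letters move back 1 place in the alphabet: W, V, U, T, S → R.
W goes L, XL, XS, S, M → L (runs through clothing sizes XS→XL).
T: letters move forward 2 places in the alphabet, so L, N, P, R, T → V.
Putting it together: [u=green v=R w=L t=V].

[u=green v=R w=L t=V]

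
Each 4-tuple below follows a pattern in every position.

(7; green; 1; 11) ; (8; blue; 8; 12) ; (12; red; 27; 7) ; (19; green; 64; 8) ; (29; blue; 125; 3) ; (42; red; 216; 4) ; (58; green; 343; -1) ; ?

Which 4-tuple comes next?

First part: 7, 8, 12, 19, 29, 42, 58 → 77 (differences are 1, 4, 7, … (increasing by 3 each time)).
Colour: green, blue, red, green, blue, red, green → blue (repeats green → blue → red).
Third part goes 1, 8, 27, 64, 125, 216, 343 → 512 (perfect cubes: 1³, 2³, 3³, …).
Fourth part: alternating steps +1, −5, +1, −5, …, so 11, 12, 7, 8, 3, 4, -1 → 0.
Putting it together: (77; blue; 512; 0).

(77; blue; 512; 0)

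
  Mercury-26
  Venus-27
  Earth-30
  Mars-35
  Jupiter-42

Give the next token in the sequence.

Planet goes Mercury, Venus, Earth, Mars, Jupiter → Saturn (runs through the planets Mercury→Neptune).
Second component goes 26, 27, 30, 35, 42 → 51 (differences are 1, 3, 5, … (increasing by 2 each time)).
Combining the parts gives Saturn-51.

Saturn-51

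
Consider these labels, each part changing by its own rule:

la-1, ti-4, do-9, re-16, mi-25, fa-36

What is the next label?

sol-49

Note goes la, ti, do, re, mi, fa → sol (runs through the solfège scale do→ti).
Second component goes 1, 4, 9, 16, 25, 36 → 49 (perfect squares: 1², 2², 3², …).
Putting it together: sol-49.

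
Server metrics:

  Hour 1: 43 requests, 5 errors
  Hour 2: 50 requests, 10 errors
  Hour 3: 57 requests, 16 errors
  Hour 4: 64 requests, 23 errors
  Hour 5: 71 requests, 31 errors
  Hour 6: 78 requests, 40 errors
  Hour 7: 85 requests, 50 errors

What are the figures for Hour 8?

92 requests, 61 errors

Requests goes 43, 50, 57, 64, 71, 78, 85 → 92 (+7 each step).
Errors goes 5, 10, 16, 23, 31, 40, 50 → 61 (differences are 5, 6, 7, … (increasing by 1 each time)).
So the next line is 92 requests, 61 errors.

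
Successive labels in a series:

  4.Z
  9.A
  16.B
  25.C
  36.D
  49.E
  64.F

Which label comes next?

First component goes 4, 9, 16, 25, 36, 49, 64 → 81 (perfect squares: 2², 3², 4², …).
Letter: letters move forward 1 place in the alphabet, wrapping Z→A; Z, A, B, C, D, E, F → G.
Putting it together: 81.G.

81.G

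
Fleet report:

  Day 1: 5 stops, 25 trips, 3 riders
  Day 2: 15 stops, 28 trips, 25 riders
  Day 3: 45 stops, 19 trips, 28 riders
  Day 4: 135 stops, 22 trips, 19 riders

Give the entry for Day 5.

For the stops, ×3 each step: 5, 15, 45, 135 → 405.
Trips: alternating steps +3, −9, +3, −9, …; 25, 28, 19, 22 → 13.
Riders goes 3, 25, 28, 19 → 22 (always the previous value of the trips).
Putting it together: 405 stops, 13 trips, 22 riders.

405 stops, 13 trips, 22 riders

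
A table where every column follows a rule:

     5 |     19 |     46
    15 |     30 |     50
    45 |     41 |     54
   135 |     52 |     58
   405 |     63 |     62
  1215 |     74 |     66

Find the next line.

First component: ×3 each step, so 5, 15, 45, 135, 405, 1215 → 3645.
Second component: +11 each step; 19, 30, 41, 52, 63, 74 → 85.
Third component goes 46, 50, 54, 58, 62, 66 → 70 (+4 each step).
So the next line is 3645  85  70.

3645  85  70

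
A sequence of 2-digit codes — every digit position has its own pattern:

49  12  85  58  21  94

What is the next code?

For the first digit, −3 each step, mod 10: 4, 1, 8, 5, 2, 9 → 6.
Second digit: +3 each step, mod 10; 9, 2, 5, 8, 1, 4 → 7.
Combining the parts gives 67.

67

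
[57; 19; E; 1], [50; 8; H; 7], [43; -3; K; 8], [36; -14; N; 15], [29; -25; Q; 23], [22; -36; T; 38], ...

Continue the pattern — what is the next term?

First slot: −7 each step, so 57, 50, 43, 36, 29, 22 → 15.
Second slot: 19, 8, -3, -14, -25, -36 → -47 (−11 each step).
Letter: letters move forward 3 places in the alphabet, so E, H, K, N, Q, T → W.
Fourth slot: each term is the sum of the two before it; 1, 7, 8, 15, 23, 38 → 61.
Combining the parts gives [15; -47; W; 61].

[15; -47; W; 61]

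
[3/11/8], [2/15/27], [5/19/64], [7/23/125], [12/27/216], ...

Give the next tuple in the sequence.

First part — each term is the sum of the two before it: 3, 2, 5, 7, 12 → 19.
Second part: +4 each step; 11, 15, 19, 23, 27 → 31.
Third part: perfect cubes: 2³, 3³, 4³, …, so 8, 27, 64, 125, 216 → 343.
Combining the parts gives [19/31/343].

[19/31/343]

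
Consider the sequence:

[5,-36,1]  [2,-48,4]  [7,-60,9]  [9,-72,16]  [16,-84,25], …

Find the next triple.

First value: each term is the sum of the two before it; 5, 2, 7, 9, 16 → 25.
Second value: -36, -48, -60, -72, -84 → -96 (−12 each step).
Third value goes 1, 4, 9, 16, 25 → 36 (perfect squares: 1², 2², 3², …).
So the next triple is [25,-96,36].

[25,-96,36]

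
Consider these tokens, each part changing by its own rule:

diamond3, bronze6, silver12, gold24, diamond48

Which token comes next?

Rank — repeats diamond → bronze → silver → gold: diamond, bronze, silver, gold, diamond → bronze.
Second component — ×2 each step: 3, 6, 12, 24, 48 → 96.
Combining the parts gives bronze96.

bronze96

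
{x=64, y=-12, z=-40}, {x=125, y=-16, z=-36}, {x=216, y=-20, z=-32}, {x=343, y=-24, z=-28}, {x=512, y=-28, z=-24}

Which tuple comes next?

X: 64, 125, 216, 343, 512 → 729 (perfect cubes: 4³, 5³, 6³, …).
Y: −4 each step, so -12, -16, -20, -24, -28 → -32.
Z: +4 each step; -40, -36, -32, -28, -24 → -20.
Combining the parts gives {x=729, y=-32, z=-20}.

{x=729, y=-32, z=-20}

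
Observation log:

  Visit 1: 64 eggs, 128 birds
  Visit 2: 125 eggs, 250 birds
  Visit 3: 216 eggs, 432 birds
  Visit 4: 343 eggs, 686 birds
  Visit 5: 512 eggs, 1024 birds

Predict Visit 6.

729 eggs, 1458 birds

For the eggs, perfect cubes: 4³, 5³, 6³, …: 64, 125, 216, 343, 512 → 729.
Birds: 128, 250, 432, 686, 1024 → 1458 (always 2 × the eggs).
Combining the parts gives 729 eggs, 1458 birds.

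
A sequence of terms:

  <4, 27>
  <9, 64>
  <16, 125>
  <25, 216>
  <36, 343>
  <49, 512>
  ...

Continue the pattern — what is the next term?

First entry: perfect squares: 2², 3², 4², …; 4, 9, 16, 25, 36, 49 → 64.
Second entry: perfect cubes: 3³, 4³, 5³, …, so 27, 64, 125, 216, 343, 512 → 729.
Combining the parts gives <64, 729>.

<64, 729>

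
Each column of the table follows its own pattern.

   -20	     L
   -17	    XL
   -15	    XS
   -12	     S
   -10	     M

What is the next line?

First component: -20, -17, -15, -12, -10 → -7 (alternating steps +3, +2, +3, +2, …).
Size — runs through clothing sizes XS→XL: L, XL, XS, S, M → L.
Putting it together: -7  L.

-7  L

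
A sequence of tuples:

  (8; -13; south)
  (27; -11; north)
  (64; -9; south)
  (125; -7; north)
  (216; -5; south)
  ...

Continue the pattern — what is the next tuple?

(343; -3; north)

First component: perfect cubes: 2³, 3³, 4³, …; 8, 27, 64, 125, 216 → 343.
Second component — +2 each step: -13, -11, -9, -7, -5 → -3.
Direction — alternates south ↔ north: south, north, south, north, south → north.
Putting it together: (343; -3; north).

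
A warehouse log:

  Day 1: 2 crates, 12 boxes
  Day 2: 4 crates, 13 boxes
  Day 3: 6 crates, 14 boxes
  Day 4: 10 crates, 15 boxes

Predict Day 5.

16 crates, 16 boxes

Crates goes 2, 4, 6, 10 → 16 (each term is the sum of the two before it).
Boxes: +1 each step, so 12, 13, 14, 15 → 16.
Combining the parts gives 16 crates, 16 boxes.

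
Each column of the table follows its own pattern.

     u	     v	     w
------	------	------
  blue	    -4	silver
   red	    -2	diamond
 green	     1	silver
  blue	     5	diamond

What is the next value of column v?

10

Column v — differences are 2, 3, 4, … (increasing by 1 each time): -4, -2, 1, 5 → 10.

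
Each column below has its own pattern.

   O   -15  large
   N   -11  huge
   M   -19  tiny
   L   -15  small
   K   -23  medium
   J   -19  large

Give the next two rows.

I  -27  huge; H  -23  tiny

Letter: letters move back 1 place in the alphabet; O, N, M, L, K, J → I → H.
Second component goes -15, -11, -19, -15, -23, -19 → -27 → -23 (alternating steps +4, −8, +4, −8, …).
Size: repeats large → huge → tiny → small → medium; large, huge, tiny, small, medium, large → huge → tiny.
Putting the parts together: I  -27  huge and then H  -23  tiny.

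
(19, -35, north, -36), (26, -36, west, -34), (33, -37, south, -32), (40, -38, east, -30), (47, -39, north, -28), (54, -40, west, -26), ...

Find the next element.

First coordinate goes 19, 26, 33, 40, 47, 54 → 61 (+7 each step).
Second coordinate: −1 each step; -35, -36, -37, -38, -39, -40 → -41.
Direction: repeats north → west → south → east, so north, west, south, east, north, west → south.
Fourth coordinate: +2 each step; -36, -34, -32, -30, -28, -26 → -24.
So the next element is (61, -41, south, -24).

(61, -41, south, -24)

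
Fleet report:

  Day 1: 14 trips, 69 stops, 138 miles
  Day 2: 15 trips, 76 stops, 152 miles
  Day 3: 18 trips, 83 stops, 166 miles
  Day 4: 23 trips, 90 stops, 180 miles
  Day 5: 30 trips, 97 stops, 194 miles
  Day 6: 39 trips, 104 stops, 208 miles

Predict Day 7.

50 trips, 111 stops, 222 miles

Trips: differences are 1, 3, 5, … (increasing by 2 each time), so 14, 15, 18, 23, 30, 39 → 50.
Stops goes 69, 76, 83, 90, 97, 104 → 111 (+7 each step).
Miles: always 2 × the stops; 138, 152, 166, 180, 194, 208 → 222.
Putting it together: 50 trips, 111 stops, 222 miles.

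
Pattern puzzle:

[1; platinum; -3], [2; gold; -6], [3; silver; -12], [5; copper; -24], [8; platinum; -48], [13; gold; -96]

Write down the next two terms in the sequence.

First coordinate: each term is the sum of the two before it; 1, 2, 3, 5, 8, 13 → 21 → 34.
Metal: repeats platinum → gold → silver → copper, so platinum, gold, silver, copper, platinum, gold → silver → copper.
For the third coordinate, ×2 each step: -3, -6, -12, -24, -48, -96 → -192 → -384.
Putting the parts together: [21; silver; -192] and then [34; copper; -384].

[21; silver; -192], [34; copper; -384]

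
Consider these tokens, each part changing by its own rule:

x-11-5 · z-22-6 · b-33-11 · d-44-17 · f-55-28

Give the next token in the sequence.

h-66-45

Letter: letters move forward 2 places in the alphabet, wrapping Z→A; x, z, b, d, f → h.
Second component: +11 each step; 11, 22, 33, 44, 55 → 66.
Third component: each term is the sum of the two before it; 5, 6, 11, 17, 28 → 45.
So the next token is h-66-45.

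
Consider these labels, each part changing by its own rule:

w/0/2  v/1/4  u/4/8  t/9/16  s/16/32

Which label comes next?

Letter goes w, v, u, t, s → r (letters move back 1 place in the alphabet).
Second component: differences are 1, 3, 5, … (increasing by 2 each time), so 0, 1, 4, 9, 16 → 25.
For the third component, ×2 each step: 2, 4, 8, 16, 32 → 64.
So the next label is r/25/64.

r/25/64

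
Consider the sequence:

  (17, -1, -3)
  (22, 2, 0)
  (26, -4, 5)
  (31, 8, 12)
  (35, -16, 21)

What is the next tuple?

First slot — alternating steps +5, +4, +5, +4, …: 17, 22, 26, 31, 35 → 40.
Second slot: ×(-2) each step; -1, 2, -4, 8, -16 → 32.
For the third slot, differences are 3, 5, 7, … (increasing by 2 each time): -3, 0, 5, 12, 21 → 32.
Putting it together: (40, 32, 32).

(40, 32, 32)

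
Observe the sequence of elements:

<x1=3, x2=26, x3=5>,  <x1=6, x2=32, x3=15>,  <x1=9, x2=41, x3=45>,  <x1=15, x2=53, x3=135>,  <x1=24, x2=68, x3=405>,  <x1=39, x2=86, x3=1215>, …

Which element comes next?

X1: 3, 6, 9, 15, 24, 39 → 63 (each term is the sum of the two before it).
For the x2, differences are 6, 9, 12, … (increasing by 3 each time): 26, 32, 41, 53, 68, 86 → 107.
X3: ×3 each step; 5, 15, 45, 135, 405, 1215 → 3645.
Combining the parts gives <x1=63, x2=107, x3=3645>.

<x1=63, x2=107, x3=3645>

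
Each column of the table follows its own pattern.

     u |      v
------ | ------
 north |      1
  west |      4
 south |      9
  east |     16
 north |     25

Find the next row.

west  36

Column u — repeats north → west → south → east: north, west, south, east, north → west.
Column v goes 1, 4, 9, 16, 25 → 36 (perfect squares: 1², 2², 3², …).
So the next row is west  36.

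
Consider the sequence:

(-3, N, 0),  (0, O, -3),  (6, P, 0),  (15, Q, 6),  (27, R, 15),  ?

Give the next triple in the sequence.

(42, S, 27)

First slot: -3, 0, 6, 15, 27 → 42 (differences are 3, 6, 9, … (increasing by 3 each time)).
For the letter, letters move forward 1 place in the alphabet: N, O, P, Q, R → S.
Third slot: always the previous value of the first slot, so 0, -3, 0, 6, 15 → 27.
Putting it together: (42, S, 27).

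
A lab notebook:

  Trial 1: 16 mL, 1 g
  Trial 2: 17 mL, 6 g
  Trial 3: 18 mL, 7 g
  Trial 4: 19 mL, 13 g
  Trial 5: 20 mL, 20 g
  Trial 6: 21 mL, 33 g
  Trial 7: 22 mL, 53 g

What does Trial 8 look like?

23 mL, 86 g

ML: +1 each step; 16, 17, 18, 19, 20, 21, 22 → 23.
G: each term is the sum of the two before it; 1, 6, 7, 13, 20, 33, 53 → 86.
Putting it together: 23 mL, 86 g.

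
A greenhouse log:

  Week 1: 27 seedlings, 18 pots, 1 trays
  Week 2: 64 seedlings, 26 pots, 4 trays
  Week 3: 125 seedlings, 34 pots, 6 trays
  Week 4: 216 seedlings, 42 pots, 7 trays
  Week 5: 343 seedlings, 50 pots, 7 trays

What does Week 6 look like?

512 seedlings, 58 pots, 6 trays

Seedlings goes 27, 64, 125, 216, 343 → 512 (perfect cubes: 3³, 4³, 5³, …).
Pots: +8 each step; 18, 26, 34, 42, 50 → 58.
Trays: differences are 3, 2, 1, … (decreasing by 1 each time); 1, 4, 6, 7, 7 → 6.
Putting it together: 512 seedlings, 58 pots, 6 trays.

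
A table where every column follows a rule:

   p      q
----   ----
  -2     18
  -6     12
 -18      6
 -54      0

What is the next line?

Column p: ×3 each step; -2, -6, -18, -54 → -162.
Column q — −6 each step: 18, 12, 6, 0 → -6.
Putting it together: -162  -6.

-162  -6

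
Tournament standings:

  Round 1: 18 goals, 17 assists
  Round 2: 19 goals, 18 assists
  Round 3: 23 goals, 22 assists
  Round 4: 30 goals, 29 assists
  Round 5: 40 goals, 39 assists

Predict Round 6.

Goals: differences are 1, 4, 7, … (increasing by 3 each time), so 18, 19, 23, 30, 40 → 53.
Assists: always 1 less than the goals; 17, 18, 22, 29, 39 → 52.
Putting it together: 53 goals, 52 assists.

53 goals, 52 assists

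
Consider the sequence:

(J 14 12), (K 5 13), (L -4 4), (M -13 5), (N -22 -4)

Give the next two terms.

(O -31 -3), (P -40 -12)

Letter: letters move forward 1 place in the alphabet; J, K, L, M, N → O → P.
Second component — −9 each step: 14, 5, -4, -13, -22 → -31 → -40.
Third component: alternating steps +1, −9, +1, −9, …, so 12, 13, 4, 5, -4 → -3 → -12.
Putting the parts together: (O -31 -3) and then (P -40 -12).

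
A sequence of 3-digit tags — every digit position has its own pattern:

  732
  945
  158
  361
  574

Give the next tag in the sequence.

First digit: 7, 9, 1, 3, 5 → 7 (+2 each step, mod 10).
Second digit — +1 each step, mod 10: 3, 4, 5, 6, 7 → 8.
Third digit: +3 each step, mod 10; 2, 5, 8, 1, 4 → 7.
So the next tag is 787.

787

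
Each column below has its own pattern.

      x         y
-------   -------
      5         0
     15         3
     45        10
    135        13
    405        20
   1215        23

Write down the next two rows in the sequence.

Column x — ×3 each step: 5, 15, 45, 135, 405, 1215 → 3645 → 10935.
For the column y, alternating steps +3, +7, +3, +7, …: 0, 3, 10, 13, 20, 23 → 30 → 33.
So the next two rows are 3645  30 and 10935  33.

3645  30; 10935  33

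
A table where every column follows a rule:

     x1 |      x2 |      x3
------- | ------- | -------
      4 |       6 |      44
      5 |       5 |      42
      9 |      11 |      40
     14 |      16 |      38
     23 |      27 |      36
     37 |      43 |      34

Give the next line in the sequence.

60  70  32

For the column x1, each term is the sum of the two before it: 4, 5, 9, 14, 23, 37 → 60.
Column x2: each term is the sum of the two before it, so 6, 5, 11, 16, 27, 43 → 70.
Column x3 — −2 each step: 44, 42, 40, 38, 36, 34 → 32.
Combining the parts gives 60  70  32.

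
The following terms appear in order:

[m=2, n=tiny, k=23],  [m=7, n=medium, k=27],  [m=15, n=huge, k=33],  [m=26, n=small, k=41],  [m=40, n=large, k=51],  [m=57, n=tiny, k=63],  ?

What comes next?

M: differences are 5, 8, 11, … (increasing by 3 each time); 2, 7, 15, 26, 40, 57 → 77.
N: tiny, medium, huge, small, large, tiny → medium (repeats tiny → medium → huge → small → large).
K: differences are 4, 6, 8, … (increasing by 2 each time); 23, 27, 33, 41, 51, 63 → 77.
So the next term is [m=77, n=medium, k=77].

[m=77, n=medium, k=77]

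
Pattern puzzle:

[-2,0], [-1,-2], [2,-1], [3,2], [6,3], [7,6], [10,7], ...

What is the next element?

First slot: alternating steps +1, +3, +1, +3, …, so -2, -1, 2, 3, 6, 7, 10 → 11.
For the second slot, always the previous value of the first slot: 0, -2, -1, 2, 3, 6, 7 → 10.
So the next element is [11,10].

[11,10]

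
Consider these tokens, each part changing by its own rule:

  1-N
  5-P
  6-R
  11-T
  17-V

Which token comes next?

First component: each term is the sum of the two before it, so 1, 5, 6, 11, 17 → 28.
Letter: letters move forward 2 places in the alphabet; N, P, R, T, V → X.
So the next token is 28-X.

28-X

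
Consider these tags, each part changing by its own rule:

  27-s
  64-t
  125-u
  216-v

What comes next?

343-w

First component goes 27, 64, 125, 216 → 343 (perfect cubes: 3³, 4³, 5³, …).
Letter: s, t, u, v → w (letters move forward 1 place in the alphabet).
So the next tag is 343-w.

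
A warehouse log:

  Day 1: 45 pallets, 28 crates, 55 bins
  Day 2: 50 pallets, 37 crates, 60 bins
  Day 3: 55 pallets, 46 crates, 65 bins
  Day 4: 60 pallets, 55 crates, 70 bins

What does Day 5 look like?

65 pallets, 64 crates, 75 bins

Pallets — +5 each step: 45, 50, 55, 60 → 65.
For the crates, +9 each step: 28, 37, 46, 55 → 64.
Bins goes 55, 60, 65, 70 → 75 (always 10 more than the pallets).
Combining the parts gives 65 pallets, 64 crates, 75 bins.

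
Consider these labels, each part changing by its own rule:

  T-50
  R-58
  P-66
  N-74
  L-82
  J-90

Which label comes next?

Letter: letters move back 2 places in the alphabet, so T, R, P, N, L, J → H.
Second component: +8 each step; 50, 58, 66, 74, 82, 90 → 98.
Combining the parts gives H-98.

H-98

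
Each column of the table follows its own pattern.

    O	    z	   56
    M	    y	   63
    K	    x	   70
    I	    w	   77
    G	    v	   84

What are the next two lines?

E  u  91; C  t  98

First letter: O, M, K, I, G → E → C (letters move back 2 places in the alphabet).
Second letter goes z, y, x, w, v → u → t (letters move back 1 place in the alphabet).
Third component goes 56, 63, 70, 77, 84 → 91 → 98 (+7 each step).
So the next two lines are E  u  91 and C  t  98.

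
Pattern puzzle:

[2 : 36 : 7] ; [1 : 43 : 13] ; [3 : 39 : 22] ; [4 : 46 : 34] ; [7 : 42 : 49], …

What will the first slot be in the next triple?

11

First slot: each term is the sum of the two before it; 2, 1, 3, 4, 7 → 11.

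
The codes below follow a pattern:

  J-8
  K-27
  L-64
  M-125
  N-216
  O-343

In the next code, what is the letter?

Letter: letters move forward 1 place in the alphabet; J, K, L, M, N, O → P.

P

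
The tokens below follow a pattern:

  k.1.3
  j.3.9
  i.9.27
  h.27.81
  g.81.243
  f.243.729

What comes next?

e.729.2187

Letter: letters move back 1 place in the alphabet, so k, j, i, h, g, f → e.
Second component: 1, 3, 9, 27, 81, 243 → 729 (×3 each step).
For the third component, ×3 each step: 3, 9, 27, 81, 243, 729 → 2187.
So the next token is e.729.2187.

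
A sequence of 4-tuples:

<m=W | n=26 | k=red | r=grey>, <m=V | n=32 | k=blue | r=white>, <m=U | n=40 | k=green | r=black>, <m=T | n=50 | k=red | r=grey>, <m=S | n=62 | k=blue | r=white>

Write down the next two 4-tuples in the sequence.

For the m, letters move back 1 place in the alphabet: W, V, U, T, S → R → Q.
N — differences are 6, 8, 10, … (increasing by 2 each time): 26, 32, 40, 50, 62 → 76 → 92.
K: repeats red → blue → green, so red, blue, green, red, blue → green → red.
R: grey, white, black, grey, white → black → grey (repeats grey → white → black).
Putting the parts together: <m=R | n=76 | k=green | r=black> and then <m=Q | n=92 | k=red | r=grey>.

<m=R | n=76 | k=green | r=black>, <m=Q | n=92 | k=red | r=grey>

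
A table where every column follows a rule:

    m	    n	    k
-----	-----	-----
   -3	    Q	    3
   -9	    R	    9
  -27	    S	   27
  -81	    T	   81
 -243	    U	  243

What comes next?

-729  V  729

Column m goes -3, -9, -27, -81, -243 → -729 (×3 each step).
Column n goes Q, R, S, T, U → V (letters move forward 1 place in the alphabet).
Column k — always the negative of the column m: 3, 9, 27, 81, 243 → 729.
Putting it together: -729  V  729.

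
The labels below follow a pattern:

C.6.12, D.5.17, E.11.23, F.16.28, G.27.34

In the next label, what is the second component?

Second component: 6, 5, 11, 16, 27 → 43 (each term is the sum of the two before it).

43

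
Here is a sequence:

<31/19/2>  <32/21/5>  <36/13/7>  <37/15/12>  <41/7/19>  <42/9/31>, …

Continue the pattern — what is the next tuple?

First entry — alternating steps +1, +4, +1, +4, …: 31, 32, 36, 37, 41, 42 → 46.
Second entry goes 19, 21, 13, 15, 7, 9 → 1 (alternating steps +2, −8, +2, −8, …).
Third entry goes 2, 5, 7, 12, 19, 31 → 50 (each term is the sum of the two before it).
So the next tuple is <46/1/50>.

<46/1/50>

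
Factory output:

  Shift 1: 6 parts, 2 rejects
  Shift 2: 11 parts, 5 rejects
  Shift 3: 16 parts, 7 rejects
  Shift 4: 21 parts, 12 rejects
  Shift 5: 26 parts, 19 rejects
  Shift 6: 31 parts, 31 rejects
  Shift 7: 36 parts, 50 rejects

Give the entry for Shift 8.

41 parts, 81 rejects

Parts goes 6, 11, 16, 21, 26, 31, 36 → 41 (+5 each step).
Rejects: each term is the sum of the two before it, so 2, 5, 7, 12, 19, 31, 50 → 81.
Combining the parts gives 41 parts, 81 rejects.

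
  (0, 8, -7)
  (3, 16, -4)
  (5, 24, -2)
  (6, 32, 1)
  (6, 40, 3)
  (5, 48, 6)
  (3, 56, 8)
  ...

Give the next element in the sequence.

For the first part, differences are 3, 2, 1, … (decreasing by 1 each time): 0, 3, 5, 6, 6, 5, 3 → 0.
For the second part, +8 each step: 8, 16, 24, 32, 40, 48, 56 → 64.
Third part: alternating steps +3, +2, +3, +2, …, so -7, -4, -2, 1, 3, 6, 8 → 11.
So the next element is (0, 64, 11).

(0, 64, 11)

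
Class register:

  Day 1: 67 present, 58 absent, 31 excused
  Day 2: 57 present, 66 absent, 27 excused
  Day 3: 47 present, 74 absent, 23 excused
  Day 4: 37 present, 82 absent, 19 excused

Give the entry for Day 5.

Present goes 67, 57, 47, 37 → 27 (−10 each step).
Absent: +8 each step; 58, 66, 74, 82 → 90.
Excused goes 31, 27, 23, 19 → 15 (−4 each step).
So the next record is 27 present, 90 absent, 15 excused.

27 present, 90 absent, 15 excused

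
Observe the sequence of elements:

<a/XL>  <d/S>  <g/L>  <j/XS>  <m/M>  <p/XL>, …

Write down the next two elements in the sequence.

<s/S>, <v/L>

Letter: a, d, g, j, m, p → s → v (letters move forward 3 places in the alphabet).
Size — repeats XL → S → L → XS → M: XL, S, L, XS, M, XL → S → L.
Putting the parts together: <s/S> and then <v/L>.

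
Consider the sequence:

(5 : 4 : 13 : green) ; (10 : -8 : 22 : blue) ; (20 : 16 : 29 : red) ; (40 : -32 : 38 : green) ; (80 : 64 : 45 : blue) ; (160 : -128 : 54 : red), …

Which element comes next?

(320 : 256 : 61 : green)

For the first component, ×2 each step: 5, 10, 20, 40, 80, 160 → 320.
Second component goes 4, -8, 16, -32, 64, -128 → 256 (×(-2) each step).
Third component: alternating steps +9, +7, +9, +7, …, so 13, 22, 29, 38, 45, 54 → 61.
Colour — repeats green → blue → red: green, blue, red, green, blue, red → green.
So the next element is (320 : 256 : 61 : green).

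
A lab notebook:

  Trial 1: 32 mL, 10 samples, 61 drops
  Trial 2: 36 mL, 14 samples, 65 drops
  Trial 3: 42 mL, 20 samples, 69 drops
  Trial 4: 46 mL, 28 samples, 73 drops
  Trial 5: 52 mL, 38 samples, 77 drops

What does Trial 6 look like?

56 mL, 50 samples, 81 drops

ML: alternating steps +4, +6, +4, +6, …, so 32, 36, 42, 46, 52 → 56.
Samples goes 10, 14, 20, 28, 38 → 50 (differences are 4, 6, 8, … (increasing by 2 each time)).
Drops — +4 each step: 61, 65, 69, 73, 77 → 81.
Combining the parts gives 56 mL, 50 samples, 81 drops.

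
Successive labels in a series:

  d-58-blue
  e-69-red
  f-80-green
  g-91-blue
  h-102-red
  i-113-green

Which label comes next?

j-124-blue

Letter goes d, e, f, g, h, i → j (letters move forward 1 place in the alphabet).
Second component goes 58, 69, 80, 91, 102, 113 → 124 (+11 each step).
Colour goes blue, red, green, blue, red, green → blue (repeats blue → red → green).
Combining the parts gives j-124-blue.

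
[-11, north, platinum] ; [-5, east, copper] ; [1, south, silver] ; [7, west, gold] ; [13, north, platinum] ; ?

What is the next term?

[19, east, copper]

First coordinate: +6 each step; -11, -5, 1, 7, 13 → 19.
Direction — repeats north → east → south → west: north, east, south, west, north → east.
Metal: repeats platinum → copper → silver → gold, so platinum, copper, silver, gold, platinum → copper.
Putting it together: [19, east, copper].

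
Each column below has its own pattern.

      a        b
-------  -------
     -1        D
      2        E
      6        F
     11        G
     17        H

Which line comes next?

For the column a, differences are 3, 4, 5, … (increasing by 1 each time): -1, 2, 6, 11, 17 → 24.
Column b goes D, E, F, G, H → I (letters move forward 1 place in the alphabet).
Combining the parts gives 24  I.

24  I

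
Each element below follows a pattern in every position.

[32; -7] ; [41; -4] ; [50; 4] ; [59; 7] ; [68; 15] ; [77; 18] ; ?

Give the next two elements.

[86; 26], [95; 29]

First component: 32, 41, 50, 59, 68, 77 → 86 → 95 (+9 each step).
Second component: alternating steps +3, +8, +3, +8, …; -7, -4, 4, 7, 15, 18 → 26 → 29.
Putting the parts together: [86; 26] and then [95; 29].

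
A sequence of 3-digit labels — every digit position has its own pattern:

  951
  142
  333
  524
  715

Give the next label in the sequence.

906

First digit — +2 each step, mod 10: 9, 1, 3, 5, 7 → 9.
Second digit: −1 each step, mod 10; 5, 4, 3, 2, 1 → 0.
Third digit: +1 each step, mod 10, so 1, 2, 3, 4, 5 → 6.
Putting it together: 906.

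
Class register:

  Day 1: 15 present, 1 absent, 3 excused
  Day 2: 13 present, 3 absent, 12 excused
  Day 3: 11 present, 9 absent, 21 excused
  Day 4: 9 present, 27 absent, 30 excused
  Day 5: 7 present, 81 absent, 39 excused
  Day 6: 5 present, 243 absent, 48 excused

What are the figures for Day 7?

Present: −2 each step; 15, 13, 11, 9, 7, 5 → 3.
Absent — ×3 each step: 1, 3, 9, 27, 81, 243 → 729.
Excused: 3, 12, 21, 30, 39, 48 → 57 (+9 each step).
Putting it together: 3 present, 729 absent, 57 excused.

3 present, 729 absent, 57 excused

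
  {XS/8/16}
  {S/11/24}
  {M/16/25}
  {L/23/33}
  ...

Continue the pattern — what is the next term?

Size goes XS, S, M, L → XL (runs through clothing sizes XS→XL).
Second part: differences are 3, 5, 7, … (increasing by 2 each time), so 8, 11, 16, 23 → 32.
For the third part, alternating steps +8, +1, +8, +1, …: 16, 24, 25, 33 → 34.
So the next term is {XL/32/34}.

{XL/32/34}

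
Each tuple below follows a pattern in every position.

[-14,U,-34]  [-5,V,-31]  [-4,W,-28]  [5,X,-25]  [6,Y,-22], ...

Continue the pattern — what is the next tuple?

First slot: -14, -5, -4, 5, 6 → 15 (alternating steps +9, +1, +9, +1, …).
For the letter, letters move forward 1 place in the alphabet: U, V, W, X, Y → Z.
Third slot — +3 each step: -34, -31, -28, -25, -22 → -19.
Combining the parts gives [15,Z,-19].

[15,Z,-19]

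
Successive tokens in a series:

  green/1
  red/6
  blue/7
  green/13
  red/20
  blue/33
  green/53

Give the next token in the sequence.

Colour: repeats green → red → blue, so green, red, blue, green, red, blue, green → red.
Second component: each term is the sum of the two before it, so 1, 6, 7, 13, 20, 33, 53 → 86.
Putting it together: red/86.

red/86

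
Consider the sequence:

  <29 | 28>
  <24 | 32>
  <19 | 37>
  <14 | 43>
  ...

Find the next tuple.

<9 | 50>

First entry — −5 each step: 29, 24, 19, 14 → 9.
For the second entry, differences are 4, 5, 6, … (increasing by 1 each time): 28, 32, 37, 43 → 50.
Putting it together: <9 | 50>.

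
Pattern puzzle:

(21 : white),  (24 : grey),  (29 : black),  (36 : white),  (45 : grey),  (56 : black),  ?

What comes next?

For the first coordinate, differences are 3, 5, 7, … (increasing by 2 each time): 21, 24, 29, 36, 45, 56 → 69.
Shade: white, grey, black, white, grey, black → white (repeats white → grey → black).
Combining the parts gives (69 : white).

(69 : white)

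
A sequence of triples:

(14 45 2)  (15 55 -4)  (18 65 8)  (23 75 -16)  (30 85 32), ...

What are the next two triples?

First slot: differences are 1, 3, 5, … (increasing by 2 each time), so 14, 15, 18, 23, 30 → 39 → 50.
Second slot goes 45, 55, 65, 75, 85 → 95 → 105 (+10 each step).
Third slot: ×(-2) each step; 2, -4, 8, -16, 32 → -64 → 128.
So the next two triples are (39 95 -64) and (50 105 128).

(39 95 -64), (50 105 128)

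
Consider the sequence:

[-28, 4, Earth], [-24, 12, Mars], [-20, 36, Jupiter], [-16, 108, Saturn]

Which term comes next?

[-12, 324, Uranus]

First slot goes -28, -24, -20, -16 → -12 (+4 each step).
Second slot: ×3 each step; 4, 12, 36, 108 → 324.
Planet: runs through the planets Mercury→Neptune, so Earth, Mars, Jupiter, Saturn → Uranus.
So the next term is [-12, 324, Uranus].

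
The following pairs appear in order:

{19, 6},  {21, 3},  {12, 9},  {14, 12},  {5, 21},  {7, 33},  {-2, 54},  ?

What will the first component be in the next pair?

First component: alternating steps +2, −9, +2, −9, …; 19, 21, 12, 14, 5, 7, -2 → 0.
Second component: each term is the sum of the two before it, so 6, 3, 9, 12, 21, 33, 54 → 87.

0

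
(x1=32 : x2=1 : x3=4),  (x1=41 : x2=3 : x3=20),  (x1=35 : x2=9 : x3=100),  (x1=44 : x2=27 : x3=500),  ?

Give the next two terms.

(x1=38 : x2=81 : x3=2500), (x1=47 : x2=243 : x3=12500)

X1 — alternating steps +9, −6, +9, −6, …: 32, 41, 35, 44 → 38 → 47.
X2: ×3 each step, so 1, 3, 9, 27 → 81 → 243.
X3: ×5 each step; 4, 20, 100, 500 → 2500 → 12500.
So the next two terms are (x1=38 : x2=81 : x3=2500) and (x1=47 : x2=243 : x3=12500).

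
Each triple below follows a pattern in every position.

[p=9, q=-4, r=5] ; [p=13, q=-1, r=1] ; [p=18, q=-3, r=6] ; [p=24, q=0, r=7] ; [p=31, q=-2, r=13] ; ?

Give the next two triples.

[p=39, q=1, r=20], [p=48, q=-1, r=33]

P: differences are 4, 5, 6, … (increasing by 1 each time), so 9, 13, 18, 24, 31 → 39 → 48.
Q goes -4, -1, -3, 0, -2 → 1 → -1 (alternating steps +3, −2, +3, −2, …).
R — each term is the sum of the two before it: 5, 1, 6, 7, 13 → 20 → 33.
So the next two triples are [p=39, q=1, r=20] and [p=48, q=-1, r=33].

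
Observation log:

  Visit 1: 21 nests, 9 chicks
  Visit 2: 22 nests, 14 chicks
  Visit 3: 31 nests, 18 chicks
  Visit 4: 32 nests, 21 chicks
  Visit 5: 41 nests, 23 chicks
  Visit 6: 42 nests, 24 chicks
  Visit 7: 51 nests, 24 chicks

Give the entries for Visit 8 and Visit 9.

Nests: alternating steps +1, +9, +1, +9, …; 21, 22, 31, 32, 41, 42, 51 → 52 → 61.
Chicks — differences are 5, 4, 3, … (decreasing by 1 each time): 9, 14, 18, 21, 23, 24, 24 → 23 → 21.
Putting the parts together: 52 nests, 23 chicks and then 61 nests, 21 chicks.

52 nests, 23 chicks; 61 nests, 21 chicks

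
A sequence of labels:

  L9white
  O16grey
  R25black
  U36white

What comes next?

Letter: letters move forward 3 places in the alphabet; L, O, R, U → X.
Second component: perfect squares: 3², 4², 5², …; 9, 16, 25, 36 → 49.
Shade: repeats white → grey → black, so white, grey, black, white → grey.
Combining the parts gives X49grey.

X49grey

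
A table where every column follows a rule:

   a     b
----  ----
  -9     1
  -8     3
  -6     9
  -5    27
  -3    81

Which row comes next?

-2  243

Column a goes -9, -8, -6, -5, -3 → -2 (alternating steps +1, +2, +1, +2, …).
Column b: ×3 each step; 1, 3, 9, 27, 81 → 243.
Putting it together: -2  243.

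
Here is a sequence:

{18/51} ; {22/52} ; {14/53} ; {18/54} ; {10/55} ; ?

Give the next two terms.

First coordinate goes 18, 22, 14, 18, 10 → 14 → 6 (alternating steps +4, −8, +4, −8, …).
For the second coordinate, +1 each step: 51, 52, 53, 54, 55 → 56 → 57.
So the next two terms are {14/56} and {6/57}.

{14/56}, {6/57}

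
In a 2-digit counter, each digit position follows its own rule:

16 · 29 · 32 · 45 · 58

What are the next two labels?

61 then 74

For the first digit, +1 each step, mod 10: 1, 2, 3, 4, 5 → 6 → 7.
For the second digit, +3 each step, mod 10: 6, 9, 2, 5, 8 → 1 → 4.
Putting the parts together: 61 and then 74.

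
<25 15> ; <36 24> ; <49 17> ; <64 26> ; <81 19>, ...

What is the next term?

<100 28>

First component: perfect squares: 5², 6², 7², …, so 25, 36, 49, 64, 81 → 100.
Second component — alternating steps +9, −7, +9, −7, …: 15, 24, 17, 26, 19 → 28.
Combining the parts gives <100 28>.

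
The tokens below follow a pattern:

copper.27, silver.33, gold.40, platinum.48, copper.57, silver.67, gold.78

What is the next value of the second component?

Second component: differences are 6, 7, 8, … (increasing by 1 each time); 27, 33, 40, 48, 57, 67, 78 → 90.

90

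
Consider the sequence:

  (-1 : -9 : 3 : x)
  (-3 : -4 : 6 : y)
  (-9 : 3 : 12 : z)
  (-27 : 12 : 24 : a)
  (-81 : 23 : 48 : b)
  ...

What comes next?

(-243 : 36 : 96 : c)

First component: -1, -3, -9, -27, -81 → -243 (×3 each step).
Second component goes -9, -4, 3, 12, 23 → 36 (differences are 5, 7, 9, … (increasing by 2 each time)).
Third component: 3, 6, 12, 24, 48 → 96 (×2 each step).
Letter: letters move forward 1 place in the alphabet, wrapping Z→A; x, y, z, a, b → c.
Combining the parts gives (-243 : 36 : 96 : c).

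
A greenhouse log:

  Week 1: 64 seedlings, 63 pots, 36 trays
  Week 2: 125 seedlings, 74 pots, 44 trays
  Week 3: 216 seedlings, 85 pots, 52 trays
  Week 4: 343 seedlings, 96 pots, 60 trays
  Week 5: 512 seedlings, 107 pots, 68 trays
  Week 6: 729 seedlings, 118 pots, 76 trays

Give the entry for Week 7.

Seedlings: perfect cubes: 4³, 5³, 6³, …; 64, 125, 216, 343, 512, 729 → 1000.
Pots: 63, 74, 85, 96, 107, 118 → 129 (+11 each step).
For the trays, +8 each step: 36, 44, 52, 60, 68, 76 → 84.
So the next line is 1000 seedlings, 129 pots, 84 trays.

1000 seedlings, 129 pots, 84 trays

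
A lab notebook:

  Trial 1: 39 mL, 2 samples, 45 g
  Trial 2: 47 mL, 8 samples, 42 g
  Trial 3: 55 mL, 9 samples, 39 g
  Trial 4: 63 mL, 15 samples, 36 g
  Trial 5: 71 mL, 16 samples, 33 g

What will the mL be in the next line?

79

ML: 39, 47, 55, 63, 71 → 79 (+8 each step).
Samples: alternating steps +6, +1, +6, +1, …, so 2, 8, 9, 15, 16 → 22.
G — −3 each step: 45, 42, 39, 36, 33 → 30.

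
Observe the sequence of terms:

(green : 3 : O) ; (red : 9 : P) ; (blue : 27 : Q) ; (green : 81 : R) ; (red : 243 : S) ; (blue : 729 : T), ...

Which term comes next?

Colour: green, red, blue, green, red, blue → green (repeats green → red → blue).
Second value — ×3 each step: 3, 9, 27, 81, 243, 729 → 2187.
Letter: letters move forward 1 place in the alphabet, so O, P, Q, R, S, T → U.
So the next term is (green : 2187 : U).

(green : 2187 : U)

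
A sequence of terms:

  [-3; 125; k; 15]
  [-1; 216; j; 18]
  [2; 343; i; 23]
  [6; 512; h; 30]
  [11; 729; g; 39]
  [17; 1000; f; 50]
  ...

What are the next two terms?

For the first entry, differences are 2, 3, 4, … (increasing by 1 each time): -3, -1, 2, 6, 11, 17 → 24 → 32.
Second entry: 125, 216, 343, 512, 729, 1000 → 1331 → 1728 (perfect cubes: 5³, 6³, 7³, …).
Letter — letters move back 1 place in the alphabet: k, j, i, h, g, f → e → d.
For the fourth entry, differences are 3, 5, 7, … (increasing by 2 each time): 15, 18, 23, 30, 39, 50 → 63 → 78.
Putting the parts together: [24; 1331; e; 63] and then [32; 1728; d; 78].

[24; 1331; e; 63], [32; 1728; d; 78]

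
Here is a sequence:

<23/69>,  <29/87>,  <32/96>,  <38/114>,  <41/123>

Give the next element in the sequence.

<47/141>

First part: 23, 29, 32, 38, 41 → 47 (alternating steps +6, +3, +6, +3, …).
For the second part, always 3 × the first part: 69, 87, 96, 114, 123 → 141.
Putting it together: <47/141>.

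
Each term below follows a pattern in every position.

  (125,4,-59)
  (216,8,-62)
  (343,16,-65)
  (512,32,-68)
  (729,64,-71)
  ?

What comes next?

(1000,128,-74)

First component: 125, 216, 343, 512, 729 → 1000 (perfect cubes: 5³, 6³, 7³, …).
For the second component, ×2 each step: 4, 8, 16, 32, 64 → 128.
For the third component, −3 each step: -59, -62, -65, -68, -71 → -74.
Putting it together: (1000,128,-74).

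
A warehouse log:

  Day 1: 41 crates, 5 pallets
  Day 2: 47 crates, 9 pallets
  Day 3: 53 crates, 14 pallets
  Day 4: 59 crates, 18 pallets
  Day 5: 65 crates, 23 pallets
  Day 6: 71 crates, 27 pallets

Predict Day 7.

77 crates, 32 pallets

Crates goes 41, 47, 53, 59, 65, 71 → 77 (+6 each step).
Pallets: 5, 9, 14, 18, 23, 27 → 32 (alternating steps +4, +5, +4, +5, …).
So the next record is 77 crates, 32 pallets.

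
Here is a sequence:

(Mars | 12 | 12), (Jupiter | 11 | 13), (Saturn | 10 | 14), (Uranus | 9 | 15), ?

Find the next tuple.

Planet: Mars, Jupiter, Saturn, Uranus → Neptune (runs through the planets Mercury→Neptune).
Second component: −1 each step, so 12, 11, 10, 9 → 8.
Third component: 12, 13, 14, 15 → 16 (together with the second component always sums to 24).
Combining the parts gives (Neptune | 8 | 16).

(Neptune | 8 | 16)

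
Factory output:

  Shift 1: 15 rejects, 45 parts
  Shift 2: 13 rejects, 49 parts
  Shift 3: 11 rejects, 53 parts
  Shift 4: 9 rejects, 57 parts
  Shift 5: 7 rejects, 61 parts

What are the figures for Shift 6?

5 rejects, 65 parts

Rejects — −2 each step: 15, 13, 11, 9, 7 → 5.
Parts: +4 each step, so 45, 49, 53, 57, 61 → 65.
So the next line is 5 rejects, 65 parts.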